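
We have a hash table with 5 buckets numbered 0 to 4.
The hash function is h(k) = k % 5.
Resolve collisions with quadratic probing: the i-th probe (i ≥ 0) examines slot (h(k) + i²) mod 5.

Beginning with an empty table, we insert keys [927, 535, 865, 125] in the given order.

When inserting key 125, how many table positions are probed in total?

927: h=2 → slot 2
535: h=0 → slot 0
865: h=0, probe 0,1 → slot 1
125: h=0, probe 0,1,4 → slot 4
Table: [535, 865, 927, -, 125]

3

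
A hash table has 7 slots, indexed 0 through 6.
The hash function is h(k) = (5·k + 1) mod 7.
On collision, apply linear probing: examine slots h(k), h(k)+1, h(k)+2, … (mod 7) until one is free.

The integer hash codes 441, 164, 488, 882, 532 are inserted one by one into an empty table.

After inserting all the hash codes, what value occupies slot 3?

Insert 441: h=1, slot 1 empty -> index 1.
Insert 164: h=2, slot 2 empty -> index 2.
Insert 488: h=5, slot 5 empty -> index 5.
Insert 882: h=1, slots 1,2 occupied -> index 3.
Insert 532: h=1, slots 1,2,3 occupied -> index 4.
Table: [—, 441, 164, 882, 532, 488, —]

882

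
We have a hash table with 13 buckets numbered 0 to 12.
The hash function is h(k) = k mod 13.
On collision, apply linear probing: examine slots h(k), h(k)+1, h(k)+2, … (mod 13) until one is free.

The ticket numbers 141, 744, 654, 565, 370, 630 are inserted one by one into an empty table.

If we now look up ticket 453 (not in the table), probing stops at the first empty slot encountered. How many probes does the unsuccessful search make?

141 hashes to 11; slot 11 is free → place at 11.
744 hashes to 3; slot 3 is free → place at 3.
654 hashes to 4; slot 4 is free → place at 4.
565 hashes to 6; slot 6 is free → place at 6.
370 hashes to 6; 6 taken → place at 7.
630 hashes to 6; 6,7 taken → place at 8.
Table: [∅, ∅, ∅, 744, 654, ∅, 565, 370, 630, ∅, ∅, 141, ∅]
Lookup 453: h=11, probe 11,12 → slot 12 empty, not found.

2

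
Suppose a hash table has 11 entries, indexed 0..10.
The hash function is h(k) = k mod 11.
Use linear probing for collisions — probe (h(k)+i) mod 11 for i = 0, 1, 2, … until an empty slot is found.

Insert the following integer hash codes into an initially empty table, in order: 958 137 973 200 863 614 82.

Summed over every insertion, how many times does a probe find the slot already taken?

6

958: h=1 => slot 1
137: h=5 => slot 5
973: h=5, probe 5,6 => slot 6
200: h=2 => slot 2
863: h=5, probe 5,6,7 => slot 7
614: h=9 => slot 9
82: h=5, probe 5,6,7,8 => slot 8
Table: [∅, 958, 200, ∅, ∅, 137, 973, 863, 82, 614, ∅]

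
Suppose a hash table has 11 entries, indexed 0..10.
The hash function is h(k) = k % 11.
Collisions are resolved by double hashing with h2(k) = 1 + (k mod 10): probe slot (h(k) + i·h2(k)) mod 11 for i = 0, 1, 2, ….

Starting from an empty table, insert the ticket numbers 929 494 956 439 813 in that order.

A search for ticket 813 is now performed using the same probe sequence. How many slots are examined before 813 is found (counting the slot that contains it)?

Insert 929: h=5, slot 5 empty => index 5.
Insert 494: h=10, slot 10 empty => index 10.
Insert 956: h=10, h2=7, slot 10 occupied => index 6.
Insert 439: h=10, h2=10, slot 10 occupied => index 9.
Insert 813: h=10, h2=4, slot 10 occupied => index 3.
Table: [∅, ∅, ∅, 813, ∅, 929, 956, ∅, ∅, 439, 494]
Lookup 813: h=10, h2=4, probe 10,3 → found at 3.

2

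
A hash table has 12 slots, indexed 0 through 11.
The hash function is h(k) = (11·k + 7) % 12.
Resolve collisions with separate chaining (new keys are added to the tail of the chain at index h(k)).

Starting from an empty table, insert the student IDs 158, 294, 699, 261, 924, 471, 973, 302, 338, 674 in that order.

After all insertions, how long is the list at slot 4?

Insert 158: h=5, bucket 5 empty → new chain.
Insert 294: h=1, bucket 1 empty → new chain.
Insert 699: h=4, bucket 4 empty → new chain.
Insert 261: h=10, bucket 10 empty → new chain.
Insert 924: h=7, bucket 7 empty → new chain.
Insert 471: h=4, bucket 4 nonempty → append to chain.
Insert 973: h=6, bucket 6 empty → new chain.
Insert 302: h=5, bucket 5 nonempty → append to chain.
Insert 338: h=5, bucket 5 nonempty → append to chain.
Insert 674: h=5, bucket 5 nonempty → append to chain.
Final buckets:
0: _
1: 294
2: _
3: _
4: 699 -> 471
5: 158 -> 302 -> 338 -> 674
6: 973
7: 924
8: _
9: _
10: 261
11: _

2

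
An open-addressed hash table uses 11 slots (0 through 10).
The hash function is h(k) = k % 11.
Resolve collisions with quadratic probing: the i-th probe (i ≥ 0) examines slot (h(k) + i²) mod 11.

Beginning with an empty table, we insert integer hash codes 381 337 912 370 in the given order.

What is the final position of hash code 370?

381 hashes to 7; slot 7 is free => place at 7.
337 hashes to 7; 7 taken => place at 8.
912 hashes to 10; slot 10 is free => place at 10.
370 hashes to 7; 7,8 taken => place at 0.
Table: [370, ∅, ∅, ∅, ∅, ∅, ∅, 381, 337, ∅, 912]

0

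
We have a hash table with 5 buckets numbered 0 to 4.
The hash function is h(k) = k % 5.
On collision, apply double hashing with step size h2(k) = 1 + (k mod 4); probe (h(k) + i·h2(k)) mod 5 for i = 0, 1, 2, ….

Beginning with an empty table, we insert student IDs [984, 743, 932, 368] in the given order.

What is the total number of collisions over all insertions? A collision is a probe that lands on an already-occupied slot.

2

Insert 984: h=4, slot 4 empty → index 4.
Insert 743: h=3, slot 3 empty → index 3.
Insert 932: h=2, slot 2 empty → index 2.
Insert 368: h=3, h2=1, slots 3,4 occupied → index 0.
Table: [368, ∅, 932, 743, 984]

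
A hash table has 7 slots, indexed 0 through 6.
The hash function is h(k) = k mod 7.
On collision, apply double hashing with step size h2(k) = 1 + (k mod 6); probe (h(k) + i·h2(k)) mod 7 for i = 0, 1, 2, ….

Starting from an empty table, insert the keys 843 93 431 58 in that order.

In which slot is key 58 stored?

Insert 843: h=3, slot 3 empty → index 3.
Insert 93: h=2, slot 2 empty → index 2.
Insert 431: h=4, slot 4 empty → index 4.
Insert 58: h=2, h2=5, slot 2 occupied → index 0.
Table: [58, —, 93, 843, 431, —, —]

0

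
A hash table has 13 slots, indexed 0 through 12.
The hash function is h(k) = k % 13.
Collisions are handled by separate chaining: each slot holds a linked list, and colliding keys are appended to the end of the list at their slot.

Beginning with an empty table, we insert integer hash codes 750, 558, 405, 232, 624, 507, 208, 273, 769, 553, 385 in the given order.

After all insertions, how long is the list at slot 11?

1

Insert 750: h=9, bucket 9 empty → new chain.
Insert 558: h=12, bucket 12 empty → new chain.
Insert 405: h=2, bucket 2 empty → new chain.
Insert 232: h=11, bucket 11 empty → new chain.
Insert 624: h=0, bucket 0 empty → new chain.
Insert 507: h=0, bucket 0 nonempty → append to chain.
Insert 208: h=0, bucket 0 nonempty → append to chain.
Insert 273: h=0, bucket 0 nonempty → append to chain.
Insert 769: h=2, bucket 2 nonempty → append to chain.
Insert 553: h=7, bucket 7 empty → new chain.
Insert 385: h=8, bucket 8 empty → new chain.
Final buckets:
0: 624 -> 507 -> 208 -> 273
1: -
2: 405 -> 769
3: -
4: -
5: -
6: -
7: 553
8: 385
9: 750
10: -
11: 232
12: 558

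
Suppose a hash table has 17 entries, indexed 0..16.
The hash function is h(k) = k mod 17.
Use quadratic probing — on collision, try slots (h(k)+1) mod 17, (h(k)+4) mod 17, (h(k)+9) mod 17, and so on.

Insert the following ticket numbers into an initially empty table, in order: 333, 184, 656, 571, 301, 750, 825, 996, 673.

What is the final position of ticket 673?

8

333: h=10 => slot 10
184: h=14 => slot 14
656: h=10, probe 10,11 => slot 11
571: h=10, probe 10,11,14,2 => slot 2
301: h=12 => slot 12
750: h=2, probe 2,3 => slot 3
825: h=9 => slot 9
996: h=10, probe 10,11,14,2,9,1 => slot 1
673: h=10, probe 10,11,14,2,9,1,12,8 => slot 8
Table: [_, 996, 571, 750, _, _, _, _, 673, 825, 333, 656, 301, _, 184, _, _]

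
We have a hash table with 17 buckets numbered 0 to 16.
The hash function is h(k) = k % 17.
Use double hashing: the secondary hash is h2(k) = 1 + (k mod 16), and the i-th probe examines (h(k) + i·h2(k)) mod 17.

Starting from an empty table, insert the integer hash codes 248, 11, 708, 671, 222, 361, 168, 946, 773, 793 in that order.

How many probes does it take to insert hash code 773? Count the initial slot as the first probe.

3

Insert 248: h=10, slot 10 empty => index 10.
Insert 11: h=11, slot 11 empty => index 11.
Insert 708: h=11, h2=5, slot 11 occupied => index 16.
Insert 671: h=8, slot 8 empty => index 8.
Insert 222: h=1, slot 1 empty => index 1.
Insert 361: h=4, slot 4 empty => index 4.
Insert 168: h=15, slot 15 empty => index 15.
Insert 946: h=11, h2=3, slot 11 occupied => index 14.
Insert 773: h=8, h2=6, slots 8,14 occupied => index 3.
Insert 793: h=11, h2=10, slots 11,4,14 occupied => index 7.
Table: [∅, 222, ∅, 773, 361, ∅, ∅, 793, 671, ∅, 248, 11, ∅, ∅, 946, 168, 708]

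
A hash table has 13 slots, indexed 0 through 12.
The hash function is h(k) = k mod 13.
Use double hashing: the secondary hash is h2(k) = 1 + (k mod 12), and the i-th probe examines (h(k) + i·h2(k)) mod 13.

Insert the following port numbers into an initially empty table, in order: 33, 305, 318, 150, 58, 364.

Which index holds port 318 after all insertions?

0

33: h=7 -> slot 7
305: h=6 -> slot 6
318: h=6, h2=7, probe 6,0 -> slot 0
150: h=7, h2=7, probe 7,1 -> slot 1
58: h=6, h2=11, probe 6,4 -> slot 4
364: h=0, h2=5, probe 0,5 -> slot 5
Table: [318, 150, —, —, 58, 364, 305, 33, —, —, —, —, —]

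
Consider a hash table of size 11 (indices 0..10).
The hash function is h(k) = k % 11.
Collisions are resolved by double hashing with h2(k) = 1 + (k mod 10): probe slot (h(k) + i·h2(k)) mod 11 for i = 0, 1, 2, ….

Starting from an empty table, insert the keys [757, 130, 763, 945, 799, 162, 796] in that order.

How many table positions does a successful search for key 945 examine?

757 hashes to 9; slot 9 is free → place at 9.
130 hashes to 9, h2=1; 9 taken → place at 10.
763 hashes to 4; slot 4 is free → place at 4.
945 hashes to 10, h2=6; 10 taken → place at 5.
799 hashes to 7; slot 7 is free → place at 7.
162 hashes to 8; slot 8 is free → place at 8.
796 hashes to 4, h2=7; 4 taken → place at 0.
Table: [796, _, _, _, 763, 945, _, 799, 162, 757, 130]
Lookup 945: h=10, h2=6, probe 10,5 → found at 5.

2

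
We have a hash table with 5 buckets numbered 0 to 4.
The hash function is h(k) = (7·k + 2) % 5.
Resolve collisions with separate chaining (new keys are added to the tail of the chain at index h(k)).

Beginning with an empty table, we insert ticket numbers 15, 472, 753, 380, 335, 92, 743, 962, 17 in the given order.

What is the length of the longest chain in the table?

Insert 15: h=2, bucket 2 empty -> new chain.
Insert 472: h=1, bucket 1 empty -> new chain.
Insert 753: h=3, bucket 3 empty -> new chain.
Insert 380: h=2, bucket 2 nonempty -> append to chain.
Insert 335: h=2, bucket 2 nonempty -> append to chain.
Insert 92: h=1, bucket 1 nonempty -> append to chain.
Insert 743: h=3, bucket 3 nonempty -> append to chain.
Insert 962: h=1, bucket 1 nonempty -> append to chain.
Insert 17: h=1, bucket 1 nonempty -> append to chain.
Final buckets:
0: _
1: 472 -> 92 -> 962 -> 17
2: 15 -> 380 -> 335
3: 753 -> 743
4: _

4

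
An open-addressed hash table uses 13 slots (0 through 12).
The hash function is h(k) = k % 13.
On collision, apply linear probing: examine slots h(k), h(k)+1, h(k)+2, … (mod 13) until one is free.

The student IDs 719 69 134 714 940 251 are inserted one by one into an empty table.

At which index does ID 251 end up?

8

Insert 719: h=4, slot 4 empty => index 4.
Insert 69: h=4, slot 4 occupied => index 5.
Insert 134: h=4, slots 4,5 occupied => index 6.
Insert 714: h=12, slot 12 empty => index 12.
Insert 940: h=4, slots 4,5,6 occupied => index 7.
Insert 251: h=4, slots 4,5,6,7 occupied => index 8.
Table: [∅, ∅, ∅, ∅, 719, 69, 134, 940, 251, ∅, ∅, ∅, 714]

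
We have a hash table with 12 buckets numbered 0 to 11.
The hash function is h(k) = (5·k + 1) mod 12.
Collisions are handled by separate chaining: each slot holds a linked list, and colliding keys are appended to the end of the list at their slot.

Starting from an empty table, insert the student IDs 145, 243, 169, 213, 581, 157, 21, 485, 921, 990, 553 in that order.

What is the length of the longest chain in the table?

4

Insert 145: h=6, bucket 6 empty -> new chain.
Insert 243: h=4, bucket 4 empty -> new chain.
Insert 169: h=6, bucket 6 nonempty -> append to chain.
Insert 213: h=10, bucket 10 empty -> new chain.
Insert 581: h=2, bucket 2 empty -> new chain.
Insert 157: h=6, bucket 6 nonempty -> append to chain.
Insert 21: h=10, bucket 10 nonempty -> append to chain.
Insert 485: h=2, bucket 2 nonempty -> append to chain.
Insert 921: h=10, bucket 10 nonempty -> append to chain.
Insert 990: h=7, bucket 7 empty -> new chain.
Insert 553: h=6, bucket 6 nonempty -> append to chain.
Final buckets:
0: ∅
1: ∅
2: 581 -> 485
3: ∅
4: 243
5: ∅
6: 145 -> 169 -> 157 -> 553
7: 990
8: ∅
9: ∅
10: 213 -> 21 -> 921
11: ∅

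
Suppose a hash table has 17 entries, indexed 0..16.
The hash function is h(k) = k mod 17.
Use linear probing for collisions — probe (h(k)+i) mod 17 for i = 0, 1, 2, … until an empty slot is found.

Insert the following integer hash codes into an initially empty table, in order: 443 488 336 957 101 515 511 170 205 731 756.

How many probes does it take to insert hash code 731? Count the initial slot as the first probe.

5

443 hashes to 1; slot 1 is free -> place at 1.
488 hashes to 12; slot 12 is free -> place at 12.
336 hashes to 13; slot 13 is free -> place at 13.
957 hashes to 5; slot 5 is free -> place at 5.
101 hashes to 16; slot 16 is free -> place at 16.
515 hashes to 5; 5 taken -> place at 6.
511 hashes to 1; 1 taken -> place at 2.
170 hashes to 0; slot 0 is free -> place at 0.
205 hashes to 1; 1,2 taken -> place at 3.
731 hashes to 0; 0,1,2,3 taken -> place at 4.
756 hashes to 8; slot 8 is free -> place at 8.
Table: [170, 443, 511, 205, 731, 957, 515, -, 756, -, -, -, 488, 336, -, -, 101]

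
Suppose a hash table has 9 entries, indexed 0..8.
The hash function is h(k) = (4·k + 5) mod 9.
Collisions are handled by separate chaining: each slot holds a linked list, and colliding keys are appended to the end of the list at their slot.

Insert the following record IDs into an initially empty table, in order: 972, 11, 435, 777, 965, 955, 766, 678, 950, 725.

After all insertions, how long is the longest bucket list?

972 → bucket 5
11 → bucket 4
435 → bucket 8
777 → bucket 8 (collision)
965 → bucket 4 (collision)
955 → bucket 0
766 → bucket 0 (collision)
678 → bucket 8 (collision)
950 → bucket 7
725 → bucket 7 (collision)
Final buckets:
0: 955 -> 766
1: —
2: —
3: —
4: 11 -> 965
5: 972
6: —
7: 950 -> 725
8: 435 -> 777 -> 678

3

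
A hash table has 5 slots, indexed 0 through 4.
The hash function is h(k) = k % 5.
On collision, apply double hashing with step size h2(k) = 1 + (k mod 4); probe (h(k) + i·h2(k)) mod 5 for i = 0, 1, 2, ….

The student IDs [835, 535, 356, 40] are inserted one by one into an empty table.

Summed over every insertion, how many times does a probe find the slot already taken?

835: h=0 => slot 0
535: h=0, h2=4, probe 0,4 => slot 4
356: h=1 => slot 1
40: h=0, h2=1, probe 0,1,2 => slot 2
Table: [835, 356, 40, -, 535]

3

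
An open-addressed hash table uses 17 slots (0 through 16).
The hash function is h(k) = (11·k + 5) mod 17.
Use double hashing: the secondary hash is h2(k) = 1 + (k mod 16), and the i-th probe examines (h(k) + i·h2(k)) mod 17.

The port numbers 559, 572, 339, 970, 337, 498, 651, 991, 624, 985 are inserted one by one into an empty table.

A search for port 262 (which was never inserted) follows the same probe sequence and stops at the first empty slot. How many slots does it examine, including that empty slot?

6

559: h=0 → slot 0
572: h=7 → slot 7
339: h=11 → slot 11
970: h=16 → slot 16
337: h=6 → slot 6
498: h=9 → slot 9
651: h=9, h2=12, probe 9,4 → slot 4
991: h=9, h2=16, probe 9,8 → slot 8
624: h=1 → slot 1
985: h=11, h2=10, probe 11,4,14 → slot 14
Table: [559, 624, _, _, 651, _, 337, 572, 991, 498, _, 339, _, _, 985, _, 970]
Lookup 262: h=14, h2=7, probe 14,4,11,1,8,15 → slot 15 empty, not found.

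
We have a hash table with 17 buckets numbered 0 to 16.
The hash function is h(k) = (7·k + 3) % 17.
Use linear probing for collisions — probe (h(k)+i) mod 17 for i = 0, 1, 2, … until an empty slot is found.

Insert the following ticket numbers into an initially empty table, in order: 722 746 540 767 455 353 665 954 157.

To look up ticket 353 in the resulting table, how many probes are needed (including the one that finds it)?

Insert 722: h=8, slot 8 empty => index 8.
Insert 746: h=6, slot 6 empty => index 6.
Insert 540: h=9, slot 9 empty => index 9.
Insert 767: h=0, slot 0 empty => index 0.
Insert 455: h=9, slot 9 occupied => index 10.
Insert 353: h=9, slots 9,10 occupied => index 11.
Insert 665: h=0, slot 0 occupied => index 1.
Insert 954: h=0, slots 0,1 occupied => index 2.
Insert 157: h=14, slot 14 empty => index 14.
Table: [767, 665, 954, ∅, ∅, ∅, 746, ∅, 722, 540, 455, 353, ∅, ∅, 157, ∅, ∅]
Lookup 353: h=9, probe 9,10,11 → found at 11.

3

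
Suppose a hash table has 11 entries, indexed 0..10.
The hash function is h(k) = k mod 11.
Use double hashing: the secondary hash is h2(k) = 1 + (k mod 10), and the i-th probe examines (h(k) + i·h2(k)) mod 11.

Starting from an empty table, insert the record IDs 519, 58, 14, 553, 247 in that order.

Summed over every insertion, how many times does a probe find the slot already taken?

519 hashes to 2; slot 2 is free -> place at 2.
58 hashes to 3; slot 3 is free -> place at 3.
14 hashes to 3, h2=5; 3 taken -> place at 8.
553 hashes to 3, h2=4; 3 taken -> place at 7.
247 hashes to 5; slot 5 is free -> place at 5.
Table: [., ., 519, 58, ., 247, ., 553, 14, ., .]

2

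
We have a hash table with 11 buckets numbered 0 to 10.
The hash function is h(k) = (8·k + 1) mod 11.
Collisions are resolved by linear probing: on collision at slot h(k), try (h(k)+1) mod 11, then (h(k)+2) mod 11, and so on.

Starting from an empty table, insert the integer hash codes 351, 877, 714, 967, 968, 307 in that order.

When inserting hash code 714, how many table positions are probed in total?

351 hashes to 4; slot 4 is free -> place at 4.
877 hashes to 10; slot 10 is free -> place at 10.
714 hashes to 4; 4 taken -> place at 5.
967 hashes to 4; 4,5 taken -> place at 6.
968 hashes to 1; slot 1 is free -> place at 1.
307 hashes to 4; 4,5,6 taken -> place at 7.
Table: [∅, 968, ∅, ∅, 351, 714, 967, 307, ∅, ∅, 877]

2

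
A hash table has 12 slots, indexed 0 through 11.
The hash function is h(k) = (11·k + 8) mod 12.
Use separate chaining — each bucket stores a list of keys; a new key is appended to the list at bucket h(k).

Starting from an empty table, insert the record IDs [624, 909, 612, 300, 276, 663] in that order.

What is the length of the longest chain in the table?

624 -> bucket 8
909 -> bucket 11
612 -> bucket 8 (collision)
300 -> bucket 8 (collision)
276 -> bucket 8 (collision)
663 -> bucket 5
Final buckets:
0: .
1: .
2: .
3: .
4: .
5: 663
6: .
7: .
8: 624 -> 612 -> 300 -> 276
9: .
10: .
11: 909

4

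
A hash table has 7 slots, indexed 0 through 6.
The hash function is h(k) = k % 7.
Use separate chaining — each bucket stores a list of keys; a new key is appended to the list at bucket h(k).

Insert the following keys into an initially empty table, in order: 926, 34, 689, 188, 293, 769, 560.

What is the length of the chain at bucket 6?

Insert 926: h=2, bucket 2 empty → new chain.
Insert 34: h=6, bucket 6 empty → new chain.
Insert 689: h=3, bucket 3 empty → new chain.
Insert 188: h=6, bucket 6 nonempty → append to chain.
Insert 293: h=6, bucket 6 nonempty → append to chain.
Insert 769: h=6, bucket 6 nonempty → append to chain.
Insert 560: h=0, bucket 0 empty → new chain.
Final buckets:
0: 560
1: .
2: 926
3: 689
4: .
5: .
6: 34 -> 188 -> 293 -> 769

4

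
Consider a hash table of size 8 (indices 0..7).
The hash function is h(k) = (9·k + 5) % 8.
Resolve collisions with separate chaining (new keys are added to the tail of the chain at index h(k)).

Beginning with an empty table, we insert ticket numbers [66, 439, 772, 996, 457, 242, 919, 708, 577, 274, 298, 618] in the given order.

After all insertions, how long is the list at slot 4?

Insert 66: h=7, bucket 7 empty -> new chain.
Insert 439: h=4, bucket 4 empty -> new chain.
Insert 772: h=1, bucket 1 empty -> new chain.
Insert 996: h=1, bucket 1 nonempty -> append to chain.
Insert 457: h=6, bucket 6 empty -> new chain.
Insert 242: h=7, bucket 7 nonempty -> append to chain.
Insert 919: h=4, bucket 4 nonempty -> append to chain.
Insert 708: h=1, bucket 1 nonempty -> append to chain.
Insert 577: h=6, bucket 6 nonempty -> append to chain.
Insert 274: h=7, bucket 7 nonempty -> append to chain.
Insert 298: h=7, bucket 7 nonempty -> append to chain.
Insert 618: h=7, bucket 7 nonempty -> append to chain.
Final buckets:
0: _
1: 772 -> 996 -> 708
2: _
3: _
4: 439 -> 919
5: _
6: 457 -> 577
7: 66 -> 242 -> 274 -> 298 -> 618

2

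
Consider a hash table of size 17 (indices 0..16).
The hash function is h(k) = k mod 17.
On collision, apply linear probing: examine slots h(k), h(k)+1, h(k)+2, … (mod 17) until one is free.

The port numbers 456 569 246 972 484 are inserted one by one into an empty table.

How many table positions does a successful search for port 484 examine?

3

456: h=14 -> slot 14
569: h=8 -> slot 8
246: h=8, probe 8,9 -> slot 9
972: h=3 -> slot 3
484: h=8, probe 8,9,10 -> slot 10
Table: [., ., ., 972, ., ., ., ., 569, 246, 484, ., ., ., 456, ., .]
Lookup 484: h=8, probe 8,9,10 → found at 10.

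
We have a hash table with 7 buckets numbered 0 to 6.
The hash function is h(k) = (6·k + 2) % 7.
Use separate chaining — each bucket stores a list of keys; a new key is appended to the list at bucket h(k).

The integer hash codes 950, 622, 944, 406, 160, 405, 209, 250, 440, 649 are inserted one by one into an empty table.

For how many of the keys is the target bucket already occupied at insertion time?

950 -> bucket 4
622 -> bucket 3
944 -> bucket 3 (collision)
406 -> bucket 2
160 -> bucket 3 (collision)
405 -> bucket 3 (collision)
209 -> bucket 3 (collision)
250 -> bucket 4 (collision)
440 -> bucket 3 (collision)
649 -> bucket 4 (collision)
Final buckets:
0: ∅
1: ∅
2: 406
3: 622 -> 944 -> 160 -> 405 -> 209 -> 440
4: 950 -> 250 -> 649
5: ∅
6: ∅

7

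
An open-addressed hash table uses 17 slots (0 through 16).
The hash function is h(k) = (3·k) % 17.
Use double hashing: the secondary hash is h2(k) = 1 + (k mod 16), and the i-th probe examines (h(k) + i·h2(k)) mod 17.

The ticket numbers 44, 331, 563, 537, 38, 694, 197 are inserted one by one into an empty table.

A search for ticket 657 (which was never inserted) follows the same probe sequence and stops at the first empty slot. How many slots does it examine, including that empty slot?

2

Insert 44: h=13, slot 13 empty => index 13.
Insert 331: h=7, slot 7 empty => index 7.
Insert 563: h=6, slot 6 empty => index 6.
Insert 537: h=13, h2=10, slots 13,6 occupied => index 16.
Insert 38: h=12, slot 12 empty => index 12.
Insert 694: h=8, slot 8 empty => index 8.
Insert 197: h=13, h2=6, slot 13 occupied => index 2.
Table: [-, -, 197, -, -, -, 563, 331, 694, -, -, -, 38, 44, -, -, 537]
Lookup 657: h=16, h2=2, probe 16,1 → slot 1 empty, not found.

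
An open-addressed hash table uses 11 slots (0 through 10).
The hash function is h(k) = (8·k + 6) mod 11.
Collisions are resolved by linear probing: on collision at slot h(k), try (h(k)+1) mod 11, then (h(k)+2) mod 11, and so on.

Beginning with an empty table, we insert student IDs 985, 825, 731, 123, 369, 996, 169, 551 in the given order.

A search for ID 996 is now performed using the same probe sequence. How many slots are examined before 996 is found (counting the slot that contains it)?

Insert 985: h=10, slot 10 empty => index 10.
Insert 825: h=6, slot 6 empty => index 6.
Insert 731: h=2, slot 2 empty => index 2.
Insert 123: h=0, slot 0 empty => index 0.
Insert 369: h=10, slots 10,0 occupied => index 1.
Insert 996: h=10, slots 10,0,1,2 occupied => index 3.
Insert 169: h=5, slot 5 empty => index 5.
Insert 551: h=3, slot 3 occupied => index 4.
Table: [123, 369, 731, 996, 551, 169, 825, ., ., ., 985]
Lookup 996: h=10, probe 10,0,1,2,3 → found at 3.

5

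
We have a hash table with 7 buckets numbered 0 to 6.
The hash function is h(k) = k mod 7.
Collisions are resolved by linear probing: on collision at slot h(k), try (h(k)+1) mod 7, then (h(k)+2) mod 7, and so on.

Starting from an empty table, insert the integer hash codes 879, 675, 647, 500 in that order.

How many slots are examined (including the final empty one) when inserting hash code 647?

3

879 hashes to 4; slot 4 is free -> place at 4.
675 hashes to 3; slot 3 is free -> place at 3.
647 hashes to 3; 3,4 taken -> place at 5.
500 hashes to 3; 3,4,5 taken -> place at 6.
Table: [—, —, —, 675, 879, 647, 500]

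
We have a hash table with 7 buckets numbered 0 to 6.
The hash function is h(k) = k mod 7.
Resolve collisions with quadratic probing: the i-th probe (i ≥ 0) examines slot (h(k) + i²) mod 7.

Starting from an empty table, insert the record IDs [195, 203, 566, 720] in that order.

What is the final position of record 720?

1

Insert 195: h=6, slot 6 empty -> index 6.
Insert 203: h=0, slot 0 empty -> index 0.
Insert 566: h=6, slots 6,0 occupied -> index 3.
Insert 720: h=6, slots 6,0,3 occupied -> index 1.
Table: [203, 720, ., 566, ., ., 195]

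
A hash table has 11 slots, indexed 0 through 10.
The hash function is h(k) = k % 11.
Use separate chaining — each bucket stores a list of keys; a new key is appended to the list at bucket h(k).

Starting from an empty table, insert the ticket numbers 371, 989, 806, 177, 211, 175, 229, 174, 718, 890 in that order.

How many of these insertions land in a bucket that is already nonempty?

Insert 371: h=8, bucket 8 empty -> new chain.
Insert 989: h=10, bucket 10 empty -> new chain.
Insert 806: h=3, bucket 3 empty -> new chain.
Insert 177: h=1, bucket 1 empty -> new chain.
Insert 211: h=2, bucket 2 empty -> new chain.
Insert 175: h=10, bucket 10 nonempty -> append to chain.
Insert 229: h=9, bucket 9 empty -> new chain.
Insert 174: h=9, bucket 9 nonempty -> append to chain.
Insert 718: h=3, bucket 3 nonempty -> append to chain.
Insert 890: h=10, bucket 10 nonempty -> append to chain.
Final buckets:
0: —
1: 177
2: 211
3: 806 -> 718
4: —
5: —
6: —
7: —
8: 371
9: 229 -> 174
10: 989 -> 175 -> 890

4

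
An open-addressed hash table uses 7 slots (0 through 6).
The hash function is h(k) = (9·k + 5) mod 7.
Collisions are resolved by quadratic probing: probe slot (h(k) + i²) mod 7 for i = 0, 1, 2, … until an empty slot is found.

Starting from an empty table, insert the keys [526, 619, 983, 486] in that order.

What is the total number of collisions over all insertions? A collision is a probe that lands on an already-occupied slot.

526: h=0 → slot 0
619: h=4 → slot 4
983: h=4, probe 4,5 → slot 5
486: h=4, probe 4,5,1 → slot 1
Table: [526, 486, ., ., 619, 983, .]

3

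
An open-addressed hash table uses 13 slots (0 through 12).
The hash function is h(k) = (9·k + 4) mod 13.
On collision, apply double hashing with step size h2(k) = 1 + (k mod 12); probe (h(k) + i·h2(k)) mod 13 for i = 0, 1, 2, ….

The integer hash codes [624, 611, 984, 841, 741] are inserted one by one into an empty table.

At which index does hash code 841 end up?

9

624 hashes to 4; slot 4 is free -> place at 4.
611 hashes to 4, h2=12; 4 taken -> place at 3.
984 hashes to 7; slot 7 is free -> place at 7.
841 hashes to 7, h2=2; 7 taken -> place at 9.
741 hashes to 4, h2=10; 4 taken -> place at 1.
Table: [_, 741, _, 611, 624, _, _, 984, _, 841, _, _, _]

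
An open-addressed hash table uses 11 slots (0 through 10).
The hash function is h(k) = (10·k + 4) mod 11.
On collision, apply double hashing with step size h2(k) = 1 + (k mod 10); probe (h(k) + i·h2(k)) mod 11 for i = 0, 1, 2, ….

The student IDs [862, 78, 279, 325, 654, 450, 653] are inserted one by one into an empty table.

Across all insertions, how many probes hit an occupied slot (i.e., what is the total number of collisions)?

4

862: h=0 → slot 0
78: h=3 → slot 3
279: h=0, h2=10, probe 0,10 → slot 10
325: h=9 → slot 9
654: h=10, h2=5, probe 10,4 → slot 4
450: h=5 → slot 5
653: h=0, h2=4, probe 0,4,8 → slot 8
Table: [862, -, -, 78, 654, 450, -, -, 653, 325, 279]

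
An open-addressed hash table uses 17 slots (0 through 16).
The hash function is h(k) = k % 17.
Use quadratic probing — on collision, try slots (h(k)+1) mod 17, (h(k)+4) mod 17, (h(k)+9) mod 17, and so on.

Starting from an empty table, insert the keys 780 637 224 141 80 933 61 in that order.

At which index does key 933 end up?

780 hashes to 15; slot 15 is free -> place at 15.
637 hashes to 8; slot 8 is free -> place at 8.
224 hashes to 3; slot 3 is free -> place at 3.
141 hashes to 5; slot 5 is free -> place at 5.
80 hashes to 12; slot 12 is free -> place at 12.
933 hashes to 15; 15 taken -> place at 16.
61 hashes to 10; slot 10 is free -> place at 10.
Table: [—, —, —, 224, —, 141, —, —, 637, —, 61, —, 80, —, —, 780, 933]

16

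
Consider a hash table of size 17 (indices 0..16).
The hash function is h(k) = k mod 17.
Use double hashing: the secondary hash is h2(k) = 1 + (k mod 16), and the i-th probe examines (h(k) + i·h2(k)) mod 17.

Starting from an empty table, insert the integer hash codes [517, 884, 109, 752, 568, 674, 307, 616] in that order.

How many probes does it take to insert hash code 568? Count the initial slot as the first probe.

2

Insert 517: h=7, slot 7 empty -> index 7.
Insert 884: h=0, slot 0 empty -> index 0.
Insert 109: h=7, h2=14, slot 7 occupied -> index 4.
Insert 752: h=4, h2=1, slot 4 occupied -> index 5.
Insert 568: h=7, h2=9, slot 7 occupied -> index 16.
Insert 674: h=11, slot 11 empty -> index 11.
Insert 307: h=1, slot 1 empty -> index 1.
Insert 616: h=4, h2=9, slot 4 occupied -> index 13.
Table: [884, 307, _, _, 109, 752, _, 517, _, _, _, 674, _, 616, _, _, 568]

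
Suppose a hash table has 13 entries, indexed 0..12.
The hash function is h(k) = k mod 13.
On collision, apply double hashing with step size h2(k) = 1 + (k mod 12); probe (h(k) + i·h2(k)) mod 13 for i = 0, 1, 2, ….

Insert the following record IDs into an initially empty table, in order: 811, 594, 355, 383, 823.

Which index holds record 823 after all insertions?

811 hashes to 5; slot 5 is free => place at 5.
594 hashes to 9; slot 9 is free => place at 9.
355 hashes to 4; slot 4 is free => place at 4.
383 hashes to 6; slot 6 is free => place at 6.
823 hashes to 4, h2=8; 4 taken => place at 12.
Table: [_, _, _, _, 355, 811, 383, _, _, 594, _, _, 823]

12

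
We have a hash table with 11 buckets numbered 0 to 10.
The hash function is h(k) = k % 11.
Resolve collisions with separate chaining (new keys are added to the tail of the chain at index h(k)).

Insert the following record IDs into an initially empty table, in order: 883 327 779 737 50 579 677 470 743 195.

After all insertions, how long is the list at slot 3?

883 → bucket 3
327 → bucket 8
779 → bucket 9
737 → bucket 0
50 → bucket 6
579 → bucket 7
677 → bucket 6 (collision)
470 → bucket 8 (collision)
743 → bucket 6 (collision)
195 → bucket 8 (collision)
Final buckets:
0: 737
1: -
2: -
3: 883
4: -
5: -
6: 50 -> 677 -> 743
7: 579
8: 327 -> 470 -> 195
9: 779
10: -

1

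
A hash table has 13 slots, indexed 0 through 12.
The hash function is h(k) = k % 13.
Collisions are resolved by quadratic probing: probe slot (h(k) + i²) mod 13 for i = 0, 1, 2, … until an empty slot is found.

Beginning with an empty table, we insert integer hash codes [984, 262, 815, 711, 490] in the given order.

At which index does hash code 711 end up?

0

984: h=9 -> slot 9
262: h=2 -> slot 2
815: h=9, probe 9,10 -> slot 10
711: h=9, probe 9,10,0 -> slot 0
490: h=9, probe 9,10,0,5 -> slot 5
Table: [711, ∅, 262, ∅, ∅, 490, ∅, ∅, ∅, 984, 815, ∅, ∅]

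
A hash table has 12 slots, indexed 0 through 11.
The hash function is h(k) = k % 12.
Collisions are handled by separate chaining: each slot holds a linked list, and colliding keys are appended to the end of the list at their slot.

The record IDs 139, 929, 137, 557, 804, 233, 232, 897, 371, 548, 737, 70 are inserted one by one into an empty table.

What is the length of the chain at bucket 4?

Insert 139: h=7, bucket 7 empty → new chain.
Insert 929: h=5, bucket 5 empty → new chain.
Insert 137: h=5, bucket 5 nonempty → append to chain.
Insert 557: h=5, bucket 5 nonempty → append to chain.
Insert 804: h=0, bucket 0 empty → new chain.
Insert 233: h=5, bucket 5 nonempty → append to chain.
Insert 232: h=4, bucket 4 empty → new chain.
Insert 897: h=9, bucket 9 empty → new chain.
Insert 371: h=11, bucket 11 empty → new chain.
Insert 548: h=8, bucket 8 empty → new chain.
Insert 737: h=5, bucket 5 nonempty → append to chain.
Insert 70: h=10, bucket 10 empty → new chain.
Final buckets:
0: 804
1: ∅
2: ∅
3: ∅
4: 232
5: 929 -> 137 -> 557 -> 233 -> 737
6: ∅
7: 139
8: 548
9: 897
10: 70
11: 371

1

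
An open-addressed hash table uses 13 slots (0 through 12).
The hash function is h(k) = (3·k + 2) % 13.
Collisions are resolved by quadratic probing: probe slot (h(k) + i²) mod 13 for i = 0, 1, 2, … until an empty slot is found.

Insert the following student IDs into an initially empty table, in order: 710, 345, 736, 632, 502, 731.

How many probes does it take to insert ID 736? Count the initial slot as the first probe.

2

Insert 710: h=0, slot 0 empty => index 0.
Insert 345: h=10, slot 10 empty => index 10.
Insert 736: h=0, slot 0 occupied => index 1.
Insert 632: h=0, slots 0,1 occupied => index 4.
Insert 502: h=0, slots 0,1,4 occupied => index 9.
Insert 731: h=11, slot 11 empty => index 11.
Table: [710, 736, —, —, 632, —, —, —, —, 502, 345, 731, —]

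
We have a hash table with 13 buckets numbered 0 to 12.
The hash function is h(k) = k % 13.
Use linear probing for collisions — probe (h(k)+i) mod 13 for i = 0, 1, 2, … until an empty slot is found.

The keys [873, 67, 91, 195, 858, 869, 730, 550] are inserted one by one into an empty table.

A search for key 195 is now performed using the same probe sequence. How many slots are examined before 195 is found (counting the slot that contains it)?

2

873 hashes to 2; slot 2 is free → place at 2.
67 hashes to 2; 2 taken → place at 3.
91 hashes to 0; slot 0 is free → place at 0.
195 hashes to 0; 0 taken → place at 1.
858 hashes to 0; 0,1,2,3 taken → place at 4.
869 hashes to 11; slot 11 is free → place at 11.
730 hashes to 2; 2,3,4 taken → place at 5.
550 hashes to 4; 4,5 taken → place at 6.
Table: [91, 195, 873, 67, 858, 730, 550, -, -, -, -, 869, -]
Lookup 195: h=0, probe 0,1 → found at 1.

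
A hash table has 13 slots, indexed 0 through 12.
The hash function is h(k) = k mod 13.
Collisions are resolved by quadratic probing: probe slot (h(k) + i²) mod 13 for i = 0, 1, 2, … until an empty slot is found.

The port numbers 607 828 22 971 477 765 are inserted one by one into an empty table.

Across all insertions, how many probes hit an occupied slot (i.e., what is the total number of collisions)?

Insert 607: h=9, slot 9 empty -> index 9.
Insert 828: h=9, slot 9 occupied -> index 10.
Insert 22: h=9, slots 9,10 occupied -> index 0.
Insert 971: h=9, slots 9,10,0 occupied -> index 5.
Insert 477: h=9, slots 9,10,0,5 occupied -> index 12.
Insert 765: h=11, slot 11 empty -> index 11.
Table: [22, —, —, —, —, 971, —, —, —, 607, 828, 765, 477]

10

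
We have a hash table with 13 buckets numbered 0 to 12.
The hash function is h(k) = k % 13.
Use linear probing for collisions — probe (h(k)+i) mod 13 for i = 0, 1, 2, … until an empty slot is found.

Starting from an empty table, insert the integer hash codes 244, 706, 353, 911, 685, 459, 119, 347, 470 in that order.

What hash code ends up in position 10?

244

Insert 244: h=10, slot 10 empty -> index 10.
Insert 706: h=4, slot 4 empty -> index 4.
Insert 353: h=2, slot 2 empty -> index 2.
Insert 911: h=1, slot 1 empty -> index 1.
Insert 685: h=9, slot 9 empty -> index 9.
Insert 459: h=4, slot 4 occupied -> index 5.
Insert 119: h=2, slot 2 occupied -> index 3.
Insert 347: h=9, slots 9,10 occupied -> index 11.
Insert 470: h=2, slots 2,3,4,5 occupied -> index 6.
Table: [_, 911, 353, 119, 706, 459, 470, _, _, 685, 244, 347, _]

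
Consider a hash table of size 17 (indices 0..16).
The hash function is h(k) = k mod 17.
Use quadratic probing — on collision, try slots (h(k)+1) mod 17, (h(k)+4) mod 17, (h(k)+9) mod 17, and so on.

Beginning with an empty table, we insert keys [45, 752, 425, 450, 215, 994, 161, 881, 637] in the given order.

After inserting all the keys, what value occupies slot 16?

Insert 45: h=11, slot 11 empty => index 11.
Insert 752: h=4, slot 4 empty => index 4.
Insert 425: h=0, slot 0 empty => index 0.
Insert 450: h=8, slot 8 empty => index 8.
Insert 215: h=11, slot 11 occupied => index 12.
Insert 994: h=8, slot 8 occupied => index 9.
Insert 161: h=8, slots 8,9,12,0 occupied => index 7.
Insert 881: h=14, slot 14 empty => index 14.
Insert 637: h=8, slots 8,9,12,0,7 occupied => index 16.
Table: [425, ., ., ., 752, ., ., 161, 450, 994, ., 45, 215, ., 881, ., 637]

637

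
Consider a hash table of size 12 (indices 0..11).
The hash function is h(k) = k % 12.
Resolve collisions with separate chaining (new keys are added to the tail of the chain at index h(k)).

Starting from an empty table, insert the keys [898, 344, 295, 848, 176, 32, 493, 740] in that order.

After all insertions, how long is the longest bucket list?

5

Insert 898: h=10, bucket 10 empty → new chain.
Insert 344: h=8, bucket 8 empty → new chain.
Insert 295: h=7, bucket 7 empty → new chain.
Insert 848: h=8, bucket 8 nonempty → append to chain.
Insert 176: h=8, bucket 8 nonempty → append to chain.
Insert 32: h=8, bucket 8 nonempty → append to chain.
Insert 493: h=1, bucket 1 empty → new chain.
Insert 740: h=8, bucket 8 nonempty → append to chain.
Final buckets:
0: .
1: 493
2: .
3: .
4: .
5: .
6: .
7: 295
8: 344 -> 848 -> 176 -> 32 -> 740
9: .
10: 898
11: .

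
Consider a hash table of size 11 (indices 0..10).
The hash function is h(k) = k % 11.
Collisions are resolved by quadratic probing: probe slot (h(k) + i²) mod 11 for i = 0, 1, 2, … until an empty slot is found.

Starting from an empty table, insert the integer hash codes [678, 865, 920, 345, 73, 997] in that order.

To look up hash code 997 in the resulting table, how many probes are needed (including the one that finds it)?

Insert 678: h=7, slot 7 empty => index 7.
Insert 865: h=7, slot 7 occupied => index 8.
Insert 920: h=7, slots 7,8 occupied => index 0.
Insert 345: h=4, slot 4 empty => index 4.
Insert 73: h=7, slots 7,8,0 occupied => index 5.
Insert 997: h=7, slots 7,8,0,5 occupied => index 1.
Table: [920, 997, ., ., 345, 73, ., 678, 865, ., .]
Lookup 997: h=7, probe 7,8,0,5,1 → found at 1.

5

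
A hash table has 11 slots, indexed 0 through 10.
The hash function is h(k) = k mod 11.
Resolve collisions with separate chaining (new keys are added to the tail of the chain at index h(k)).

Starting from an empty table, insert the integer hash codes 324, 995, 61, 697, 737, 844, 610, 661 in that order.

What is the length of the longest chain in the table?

3

Insert 324: h=5, bucket 5 empty -> new chain.
Insert 995: h=5, bucket 5 nonempty -> append to chain.
Insert 61: h=6, bucket 6 empty -> new chain.
Insert 697: h=4, bucket 4 empty -> new chain.
Insert 737: h=0, bucket 0 empty -> new chain.
Insert 844: h=8, bucket 8 empty -> new chain.
Insert 610: h=5, bucket 5 nonempty -> append to chain.
Insert 661: h=1, bucket 1 empty -> new chain.
Final buckets:
0: 737
1: 661
2: .
3: .
4: 697
5: 324 -> 995 -> 610
6: 61
7: .
8: 844
9: .
10: .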